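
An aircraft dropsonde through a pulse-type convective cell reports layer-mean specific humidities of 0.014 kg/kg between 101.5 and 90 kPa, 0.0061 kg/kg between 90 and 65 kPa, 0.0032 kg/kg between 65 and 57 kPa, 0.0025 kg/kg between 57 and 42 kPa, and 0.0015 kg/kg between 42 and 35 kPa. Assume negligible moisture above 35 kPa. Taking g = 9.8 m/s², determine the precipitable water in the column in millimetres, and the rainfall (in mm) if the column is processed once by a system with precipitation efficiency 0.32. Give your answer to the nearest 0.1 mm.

PW ≈ 39.5 mm; rainfall ≈ 12.6 mm

Precipitable water is the column-integrated vapour mass per unit area: PW = (1/g) Σ q̄ Δp, with q in kg/kg and Δp in Pa (1 kg/m² of water = 1 mm).
Layer 101.5–90 kPa: Δp = 115 hPa = 11500 Pa, q̄ = 0.014 kg/kg → 0.014 × 11500 / 9.8 = 16.43 mm
Layer 90–65 kPa: Δp = 250 hPa = 25000 Pa, q̄ = 0.0061 kg/kg → 0.0061 × 25000 / 9.8 = 15.56 mm
Layer 65–57 kPa: Δp = 80 hPa = 8000 Pa, q̄ = 0.0032 kg/kg → 0.0032 × 8000 / 9.8 = 2.61 mm
Layer 57–42 kPa: Δp = 150 hPa = 15000 Pa, q̄ = 0.0025 kg/kg → 0.0025 × 15000 / 9.8 = 3.83 mm
Layer 42–35 kPa: Δp = 70 hPa = 7000 Pa, q̄ = 0.0015 kg/kg → 0.0015 × 7000 / 9.8 = 1.07 mm
PW = 16.43 + 15.56 + 2.61 + 3.83 + 1.07 = 39.50 ≈ 39.5 mm.
Rainfall = ε × PW = 0.32 × 39.5 = 12.6 mm.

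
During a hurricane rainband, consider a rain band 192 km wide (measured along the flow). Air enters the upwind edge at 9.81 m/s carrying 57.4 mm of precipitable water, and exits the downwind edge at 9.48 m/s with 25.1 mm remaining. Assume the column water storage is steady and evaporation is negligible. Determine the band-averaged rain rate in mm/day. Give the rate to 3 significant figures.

Column moisture flux per unit crosswind length is F = V × PW.
Inflow: F_in = 9.81 × 57.4 = 563.094 mm·m/s
Outflow: F_out = 9.48 × 25.1 = 237.948 mm·m/s
Steady-state rate R = (F_in − F_out)/L = (563.094 − 237.948) / 192000 m = 1.693e-03 mm/s.
R = 1.693e-03 × 3600 × 24 = 146 mm/day.

R ≈ 146 mm/day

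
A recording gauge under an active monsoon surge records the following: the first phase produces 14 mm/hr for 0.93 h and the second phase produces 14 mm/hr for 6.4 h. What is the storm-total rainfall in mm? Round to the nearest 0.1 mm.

Total = Σ Rᵢ Δtᵢ = 14 × 0.93 + 14 × 6.4
      = 13.02 + 89.6 = 102.6 mm.

total ≈ 102.6 mm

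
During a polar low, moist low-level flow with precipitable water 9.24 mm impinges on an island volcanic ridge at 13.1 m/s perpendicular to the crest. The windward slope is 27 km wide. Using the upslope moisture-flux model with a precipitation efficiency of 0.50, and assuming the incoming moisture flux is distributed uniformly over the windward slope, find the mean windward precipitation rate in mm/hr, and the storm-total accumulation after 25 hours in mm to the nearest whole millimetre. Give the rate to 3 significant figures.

Incoming column moisture flux per unit ridge length: F = V × PW = 13.1 × 9.24 = 121.044 mm·m/s.
Spread over the 27 km slope with efficiency ε = 0.50: R = ε·F/W = 0.50 × 121.044 / 27000 m = 2.242e-03 mm/s.
R = 2.242e-03 × 3600 = 8.07 mm/hr.
Over 25 h: total = 8.07 × 25 = 201.75 ≈ 202 mm.

R ≈ 8.07 mm/hr; total ≈ 202 mm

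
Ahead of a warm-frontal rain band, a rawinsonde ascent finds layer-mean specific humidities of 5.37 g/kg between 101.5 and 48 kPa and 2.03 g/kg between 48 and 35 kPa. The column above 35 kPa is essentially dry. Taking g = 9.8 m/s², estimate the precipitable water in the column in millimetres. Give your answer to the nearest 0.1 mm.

PW ≈ 32.0 mm

Precipitable water is the column-integrated vapour mass per unit area: PW = (1/g) Σ q̄ Δp, with q in kg/kg and Δp in Pa (1 kg/m² of water = 1 mm).
Layer 101.5–48 kPa: Δp = 535 hPa = 53500 Pa, q̄ = 0.00537 kg/kg → 0.00537 × 53500 / 9.8 = 29.32 mm
Layer 48–35 kPa: Δp = 130 hPa = 13000 Pa, q̄ = 0.00203 kg/kg → 0.00203 × 13000 / 9.8 = 2.69 mm
PW = 29.32 + 2.69 = 32.01 ≈ 32.0 mm.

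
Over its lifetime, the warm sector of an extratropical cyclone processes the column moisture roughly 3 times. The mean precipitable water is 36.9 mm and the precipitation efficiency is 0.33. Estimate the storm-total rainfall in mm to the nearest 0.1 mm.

rainfall ≈ 36.5 mm

Each cycle deposits ε × PW = 0.33 × 36.9 = 12.177 mm.
Over 3 cycles: 3 × 12.177 = 36.5 mm.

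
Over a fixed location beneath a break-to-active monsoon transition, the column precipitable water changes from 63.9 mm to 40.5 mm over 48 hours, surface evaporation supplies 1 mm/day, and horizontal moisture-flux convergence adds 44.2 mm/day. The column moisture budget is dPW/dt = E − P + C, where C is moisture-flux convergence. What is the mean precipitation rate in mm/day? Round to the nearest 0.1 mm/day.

P ≈ 56.9 mm/day

dPW/dt = (40.5 − 63.9) mm / (48/24 day) = -11.700 mm/day.
P = E + C − dPW/dt = 1 + (44.2) − (-11.700) = 56.9 mm/day.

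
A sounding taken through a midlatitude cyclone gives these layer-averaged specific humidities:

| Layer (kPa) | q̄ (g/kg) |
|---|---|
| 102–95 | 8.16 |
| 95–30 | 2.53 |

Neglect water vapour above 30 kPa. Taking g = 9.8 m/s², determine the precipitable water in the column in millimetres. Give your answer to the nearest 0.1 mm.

PW ≈ 22.6 mm

Precipitable water is the column-integrated vapour mass per unit area: PW = (1/g) Σ q̄ Δp, with q in kg/kg and Δp in Pa (1 kg/m² of water = 1 mm).
Layer 102–95 kPa: Δp = 70 hPa = 7000 Pa, q̄ = 0.00816 kg/kg → 0.00816 × 7000 / 9.8 = 5.83 mm
Layer 95–30 kPa: Δp = 650 hPa = 65000 Pa, q̄ = 0.00253 kg/kg → 0.00253 × 65000 / 9.8 = 16.78 mm
PW = 5.83 + 16.78 = 22.61 ≈ 22.6 mm.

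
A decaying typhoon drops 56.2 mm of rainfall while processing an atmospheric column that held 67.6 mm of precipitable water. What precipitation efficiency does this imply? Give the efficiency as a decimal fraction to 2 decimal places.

ε = rainfall / PW = 56.2 / 67.6 = 0.83.

ε ≈ 0.83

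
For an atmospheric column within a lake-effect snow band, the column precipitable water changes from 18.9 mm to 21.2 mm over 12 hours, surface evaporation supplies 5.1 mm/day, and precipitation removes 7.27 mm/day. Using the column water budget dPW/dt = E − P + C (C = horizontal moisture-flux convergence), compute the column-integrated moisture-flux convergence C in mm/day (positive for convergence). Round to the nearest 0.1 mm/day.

dPW/dt = (21.2 − 18.9) mm / (12/24 day) = +4.600 mm/day.
C = dPW/dt − E + P = (+4.600) − 5.1 + 7.27 = 6.8 mm/day.

C ≈ 6.8 mm/day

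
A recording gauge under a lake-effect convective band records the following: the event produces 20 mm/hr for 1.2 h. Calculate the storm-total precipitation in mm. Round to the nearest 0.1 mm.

total ≈ 24.0 mm

Total = Σ Rᵢ Δtᵢ = 20 × 1.2
      = 24 = 24.0 mm.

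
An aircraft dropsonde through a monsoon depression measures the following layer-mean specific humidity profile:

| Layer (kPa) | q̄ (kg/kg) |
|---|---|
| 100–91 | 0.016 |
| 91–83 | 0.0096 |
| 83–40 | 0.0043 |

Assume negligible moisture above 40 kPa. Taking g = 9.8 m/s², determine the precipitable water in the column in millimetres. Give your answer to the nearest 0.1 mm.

PW ≈ 41.4 mm

Precipitable water is the column-integrated vapour mass per unit area: PW = (1/g) Σ q̄ Δp, with q in kg/kg and Δp in Pa (1 kg/m² of water = 1 mm).
Layer 100–91 kPa: Δp = 90 hPa = 9000 Pa, q̄ = 0.016 kg/kg → 0.016 × 9000 / 9.8 = 14.69 mm
Layer 91–83 kPa: Δp = 80 hPa = 8000 Pa, q̄ = 0.0096 kg/kg → 0.0096 × 8000 / 9.8 = 7.84 mm
Layer 83–40 kPa: Δp = 430 hPa = 43000 Pa, q̄ = 0.0043 kg/kg → 0.0043 × 43000 / 9.8 = 18.87 mm
PW = 14.69 + 7.84 + 18.87 = 41.40 ≈ 41.4 mm.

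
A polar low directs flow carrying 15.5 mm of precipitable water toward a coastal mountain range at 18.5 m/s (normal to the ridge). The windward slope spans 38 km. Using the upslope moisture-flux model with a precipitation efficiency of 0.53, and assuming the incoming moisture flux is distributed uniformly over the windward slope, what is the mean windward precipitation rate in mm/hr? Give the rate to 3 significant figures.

Incoming column moisture flux per unit ridge length: F = V × PW = 18.5 × 15.5 = 286.75 mm·m/s.
Spread over the 38 km slope with efficiency ε = 0.53: R = ε·F/W = 0.53 × 286.75 / 38000 m = 3.999e-03 mm/s.
R = 3.999e-03 × 3600 = 14.4 mm/hr.

R ≈ 14.4 mm/hr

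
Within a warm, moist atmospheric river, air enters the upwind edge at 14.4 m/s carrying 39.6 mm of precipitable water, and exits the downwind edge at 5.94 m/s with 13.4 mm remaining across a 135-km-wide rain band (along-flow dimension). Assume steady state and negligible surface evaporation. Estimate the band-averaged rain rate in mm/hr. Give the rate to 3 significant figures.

Column moisture flux per unit crosswind length is F = V × PW.
Inflow: F_in = 14.4 × 39.6 = 570.24 mm·m/s
Outflow: F_out = 5.94 × 13.4 = 79.596 mm·m/s
Steady-state rate R = (F_in − F_out)/L = (570.24 − 79.596) / 135000 m = 3.634e-03 mm/s.
R = 3.634e-03 × 3600 = 13.1 mm/hr.

R ≈ 13.1 mm/hr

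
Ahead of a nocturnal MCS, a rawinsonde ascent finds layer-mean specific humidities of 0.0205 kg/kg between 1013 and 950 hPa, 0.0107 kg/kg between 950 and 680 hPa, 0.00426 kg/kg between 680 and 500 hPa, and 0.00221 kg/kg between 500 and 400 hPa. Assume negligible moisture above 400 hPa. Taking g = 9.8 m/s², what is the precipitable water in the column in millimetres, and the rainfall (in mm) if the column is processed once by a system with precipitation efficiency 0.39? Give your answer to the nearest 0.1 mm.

PW ≈ 52.7 mm; rainfall ≈ 20.6 mm

Precipitable water is the column-integrated vapour mass per unit area: PW = (1/g) Σ q̄ Δp, with q in kg/kg and Δp in Pa (1 kg/m² of water = 1 mm).
Layer 1013–950 hPa: Δp = 63 hPa = 6300 Pa, q̄ = 0.0205 kg/kg → 0.0205 × 6300 / 9.8 = 13.18 mm
Layer 950–680 hPa: Δp = 270 hPa = 27000 Pa, q̄ = 0.0107 kg/kg → 0.0107 × 27000 / 9.8 = 29.48 mm
Layer 680–500 hPa: Δp = 180 hPa = 18000 Pa, q̄ = 0.00426 kg/kg → 0.00426 × 18000 / 9.8 = 7.82 mm
Layer 500–400 hPa: Δp = 100 hPa = 10000 Pa, q̄ = 0.00221 kg/kg → 0.00221 × 10000 / 9.8 = 2.26 mm
PW = 13.18 + 29.48 + 7.82 + 2.26 = 52.74 ≈ 52.7 mm.
Rainfall = ε × PW = 0.39 × 52.7 = 20.6 mm.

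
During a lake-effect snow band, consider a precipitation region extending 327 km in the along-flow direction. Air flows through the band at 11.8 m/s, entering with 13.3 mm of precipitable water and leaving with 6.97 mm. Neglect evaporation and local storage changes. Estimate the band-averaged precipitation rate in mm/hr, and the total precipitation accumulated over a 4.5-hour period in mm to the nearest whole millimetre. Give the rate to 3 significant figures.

R ≈ 0.822 mm/hr; total ≈ 4 mm

Column moisture flux per unit crosswind length is F = V × PW.
Inflow: F_in = 11.8 × 13.3 = 156.94 mm·m/s
Outflow: F_out = 11.8 × 6.97 = 82.246 mm·m/s
Steady-state rate R = (F_in − F_out)/L = (156.94 − 82.246) / 327000 m = 2.284e-04 mm/s.
R = 2.284e-04 × 3600 = 0.822 mm/hr.
Over 4.5 h: total = 0.822 × 4.5 = 3.699 ≈ 4 mm.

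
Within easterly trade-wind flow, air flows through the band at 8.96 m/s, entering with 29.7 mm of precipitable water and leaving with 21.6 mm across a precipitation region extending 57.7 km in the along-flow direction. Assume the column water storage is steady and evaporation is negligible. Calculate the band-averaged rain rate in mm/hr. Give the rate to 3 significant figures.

R ≈ 4.53 mm/hr

Column moisture flux per unit crosswind length is F = V × PW.
Inflow: F_in = 8.96 × 29.7 = 266.112 mm·m/s
Outflow: F_out = 8.96 × 21.6 = 193.536 mm·m/s
Steady-state rate R = (F_in − F_out)/L = (266.112 − 193.536) / 57700 m = 1.258e-03 mm/s.
R = 1.258e-03 × 3600 = 4.53 mm/hr.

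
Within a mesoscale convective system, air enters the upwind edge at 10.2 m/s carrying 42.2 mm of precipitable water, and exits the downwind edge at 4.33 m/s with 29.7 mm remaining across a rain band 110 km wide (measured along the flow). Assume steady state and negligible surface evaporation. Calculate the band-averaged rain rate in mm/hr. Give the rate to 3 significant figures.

Column moisture flux per unit crosswind length is F = V × PW.
Inflow: F_in = 10.2 × 42.2 = 430.44 mm·m/s
Outflow: F_out = 4.33 × 29.7 = 128.601 mm·m/s
Steady-state rate R = (F_in − F_out)/L = (430.44 − 128.601) / 110000 m = 2.744e-03 mm/s.
R = 2.744e-03 × 3600 = 9.88 mm/hr.

R ≈ 9.88 mm/hr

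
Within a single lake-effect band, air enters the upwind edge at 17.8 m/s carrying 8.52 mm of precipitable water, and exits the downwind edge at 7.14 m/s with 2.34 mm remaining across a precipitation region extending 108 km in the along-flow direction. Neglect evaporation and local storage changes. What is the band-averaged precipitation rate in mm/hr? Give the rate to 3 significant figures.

Column moisture flux per unit crosswind length is F = V × PW.
Inflow: F_in = 17.8 × 8.52 = 151.656 mm·m/s
Outflow: F_out = 7.14 × 2.34 = 16.7076 mm·m/s
Steady-state rate R = (F_in − F_out)/L = (151.656 − 16.7076) / 108000 m = 1.250e-03 mm/s.
R = 1.250e-03 × 3600 = 4.50 mm/hr.

R ≈ 4.50 mm/hr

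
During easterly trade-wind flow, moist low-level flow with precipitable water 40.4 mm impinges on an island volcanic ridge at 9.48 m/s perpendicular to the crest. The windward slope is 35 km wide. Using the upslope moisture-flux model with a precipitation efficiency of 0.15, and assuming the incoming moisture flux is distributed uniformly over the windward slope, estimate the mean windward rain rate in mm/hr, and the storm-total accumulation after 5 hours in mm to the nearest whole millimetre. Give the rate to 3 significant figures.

R ≈ 5.91 mm/hr; total ≈ 30 mm

Incoming column moisture flux per unit ridge length: F = V × PW = 9.48 × 40.4 = 382.992 mm·m/s.
Spread over the 35 km slope with efficiency ε = 0.15: R = ε·F/W = 0.15 × 382.992 / 35000 m = 1.641e-03 mm/s.
R = 1.641e-03 × 3600 = 5.91 mm/hr.
Over 5 h: total = 5.91 × 5 = 29.55 ≈ 30 mm.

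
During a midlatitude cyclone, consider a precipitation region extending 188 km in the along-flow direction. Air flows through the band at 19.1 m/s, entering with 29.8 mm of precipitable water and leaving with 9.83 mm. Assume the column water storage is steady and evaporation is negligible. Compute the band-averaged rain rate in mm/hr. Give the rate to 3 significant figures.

Column moisture flux per unit crosswind length is F = V × PW.
Inflow: F_in = 19.1 × 29.8 = 569.18 mm·m/s
Outflow: F_out = 19.1 × 9.83 = 187.753 mm·m/s
Steady-state rate R = (F_in − F_out)/L = (569.18 − 187.753) / 188000 m = 2.029e-03 mm/s.
R = 2.029e-03 × 3600 = 7.30 mm/hr.

R ≈ 7.30 mm/hr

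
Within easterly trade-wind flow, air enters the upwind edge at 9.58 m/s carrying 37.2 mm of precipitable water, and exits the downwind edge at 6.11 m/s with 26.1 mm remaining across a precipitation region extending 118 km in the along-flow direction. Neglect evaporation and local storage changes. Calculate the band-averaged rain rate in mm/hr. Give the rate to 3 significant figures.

Column moisture flux per unit crosswind length is F = V × PW.
Inflow: F_in = 9.58 × 37.2 = 356.376 mm·m/s
Outflow: F_out = 6.11 × 26.1 = 159.471 mm·m/s
Steady-state rate R = (F_in − F_out)/L = (356.376 − 159.471) / 118000 m = 1.669e-03 mm/s.
R = 1.669e-03 × 3600 = 6.01 mm/hr.

R ≈ 6.01 mm/hr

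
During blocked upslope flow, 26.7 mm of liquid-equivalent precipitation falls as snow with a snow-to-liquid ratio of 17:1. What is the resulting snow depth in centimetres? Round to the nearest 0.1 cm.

snow depth ≈ 45.4 cm

Snow depth = liquid × ratio = 26.7 mm × 17 = 453.9 mm = 45.4 cm.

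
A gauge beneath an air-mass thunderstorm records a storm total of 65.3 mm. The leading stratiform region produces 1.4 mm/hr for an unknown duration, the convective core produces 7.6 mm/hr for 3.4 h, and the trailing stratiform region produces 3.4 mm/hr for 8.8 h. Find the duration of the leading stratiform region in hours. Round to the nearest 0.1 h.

Known phases: 7.6 × 3.4 + 3.4 × 8.8 = 25.84 + 29.92 = 55.76 mm.
Remaining depth = 65.3 − 55.76 = 9.54 mm.
Duration = 9.54 / 1.4 = 6.8 h.

duration ≈ 6.8 h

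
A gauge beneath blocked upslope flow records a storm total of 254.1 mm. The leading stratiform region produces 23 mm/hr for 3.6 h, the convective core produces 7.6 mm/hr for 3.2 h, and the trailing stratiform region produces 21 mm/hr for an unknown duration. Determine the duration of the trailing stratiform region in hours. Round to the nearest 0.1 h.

Known phases: 23 × 3.6 + 7.6 × 3.2 = 82.8 + 24.32 = 107.12 mm.
Remaining depth = 254.1 − 107.12 = 146.98 mm.
Duration = 146.98 / 21 = 7.0 h.

duration ≈ 7.0 h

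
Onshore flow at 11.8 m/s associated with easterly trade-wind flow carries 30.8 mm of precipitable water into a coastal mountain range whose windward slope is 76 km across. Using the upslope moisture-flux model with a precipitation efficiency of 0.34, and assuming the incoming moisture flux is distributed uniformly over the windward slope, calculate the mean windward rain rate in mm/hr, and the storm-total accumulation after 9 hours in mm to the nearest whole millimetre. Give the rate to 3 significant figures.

Incoming column moisture flux per unit ridge length: F = V × PW = 11.8 × 30.8 = 363.44 mm·m/s.
Spread over the 76 km slope with efficiency ε = 0.34: R = ε·F/W = 0.34 × 363.44 / 76000 m = 1.626e-03 mm/s.
R = 1.626e-03 × 3600 = 5.85 mm/hr.
Over 9 h: total = 5.85 × 9 = 52.65 ≈ 53 mm.

R ≈ 5.85 mm/hr; total ≈ 53 mm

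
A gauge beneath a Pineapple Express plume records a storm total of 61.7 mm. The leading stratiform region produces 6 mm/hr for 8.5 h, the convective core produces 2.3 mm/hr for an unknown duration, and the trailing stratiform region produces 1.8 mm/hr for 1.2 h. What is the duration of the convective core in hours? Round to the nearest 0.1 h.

duration ≈ 3.7 h

Known phases: 6 × 8.5 + 1.8 × 1.2 = 51 + 2.16 = 53.16 mm.
Remaining depth = 61.7 − 53.16 = 8.54 mm.
Duration = 8.54 / 2.3 = 3.7 h.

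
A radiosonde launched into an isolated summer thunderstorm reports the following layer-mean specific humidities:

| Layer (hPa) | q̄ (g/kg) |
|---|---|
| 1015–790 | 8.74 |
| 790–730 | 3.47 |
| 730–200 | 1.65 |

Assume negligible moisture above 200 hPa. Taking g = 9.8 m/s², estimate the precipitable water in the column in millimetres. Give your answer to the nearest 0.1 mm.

PW ≈ 31.1 mm

Precipitable water is the column-integrated vapour mass per unit area: PW = (1/g) Σ q̄ Δp, with q in kg/kg and Δp in Pa (1 kg/m² of water = 1 mm).
Layer 1015–790 hPa: Δp = 225 hPa = 22500 Pa, q̄ = 0.00874 kg/kg → 0.00874 × 22500 / 9.8 = 20.07 mm
Layer 790–730 hPa: Δp = 60 hPa = 6000 Pa, q̄ = 0.00347 kg/kg → 0.00347 × 6000 / 9.8 = 2.12 mm
Layer 730–200 hPa: Δp = 530 hPa = 53000 Pa, q̄ = 0.00165 kg/kg → 0.00165 × 53000 / 9.8 = 8.92 mm
PW = 20.07 + 2.12 + 8.92 = 31.11 ≈ 31.1 mm.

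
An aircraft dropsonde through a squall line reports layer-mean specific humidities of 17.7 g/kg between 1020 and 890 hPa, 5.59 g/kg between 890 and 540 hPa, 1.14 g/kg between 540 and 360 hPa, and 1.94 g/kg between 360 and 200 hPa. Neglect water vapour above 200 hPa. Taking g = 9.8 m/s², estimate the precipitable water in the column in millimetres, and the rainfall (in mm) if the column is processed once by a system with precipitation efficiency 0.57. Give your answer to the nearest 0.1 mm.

Precipitable water is the column-integrated vapour mass per unit area: PW = (1/g) Σ q̄ Δp, with q in kg/kg and Δp in Pa (1 kg/m² of water = 1 mm).
Layer 1020–890 hPa: Δp = 130 hPa = 13000 Pa, q̄ = 0.0177 kg/kg → 0.0177 × 13000 / 9.8 = 23.48 mm
Layer 890–540 hPa: Δp = 350 hPa = 35000 Pa, q̄ = 0.00559 kg/kg → 0.00559 × 35000 / 9.8 = 19.96 mm
Layer 540–360 hPa: Δp = 180 hPa = 18000 Pa, q̄ = 0.00114 kg/kg → 0.00114 × 18000 / 9.8 = 2.09 mm
Layer 360–200 hPa: Δp = 160 hPa = 16000 Pa, q̄ = 0.00194 kg/kg → 0.00194 × 16000 / 9.8 = 3.17 mm
PW = 23.48 + 19.96 + 2.09 + 3.17 = 48.70 ≈ 48.7 mm.
Rainfall = ε × PW = 0.57 × 48.7 = 27.8 mm.

PW ≈ 48.7 mm; rainfall ≈ 27.8 mm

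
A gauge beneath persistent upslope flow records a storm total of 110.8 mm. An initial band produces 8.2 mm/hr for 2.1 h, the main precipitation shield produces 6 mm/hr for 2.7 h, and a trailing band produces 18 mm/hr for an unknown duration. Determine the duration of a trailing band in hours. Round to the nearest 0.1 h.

duration ≈ 4.3 h

Known phases: 8.2 × 2.1 + 6 × 2.7 = 17.22 + 16.2 = 33.42 mm.
Remaining depth = 110.8 − 33.42 = 77.38 mm.
Duration = 77.38 / 18 = 4.3 h.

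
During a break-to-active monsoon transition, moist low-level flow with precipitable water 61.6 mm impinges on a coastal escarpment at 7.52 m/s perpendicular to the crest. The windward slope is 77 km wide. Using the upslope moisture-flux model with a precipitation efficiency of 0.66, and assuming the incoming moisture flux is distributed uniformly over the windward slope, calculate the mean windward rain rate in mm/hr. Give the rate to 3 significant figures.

Incoming column moisture flux per unit ridge length: F = V × PW = 7.52 × 61.6 = 463.232 mm·m/s.
Spread over the 77 km slope with efficiency ε = 0.66: R = ε·F/W = 0.66 × 463.232 / 77000 m = 3.971e-03 mm/s.
R = 3.971e-03 × 3600 = 14.3 mm/hr.

R ≈ 14.3 mm/hr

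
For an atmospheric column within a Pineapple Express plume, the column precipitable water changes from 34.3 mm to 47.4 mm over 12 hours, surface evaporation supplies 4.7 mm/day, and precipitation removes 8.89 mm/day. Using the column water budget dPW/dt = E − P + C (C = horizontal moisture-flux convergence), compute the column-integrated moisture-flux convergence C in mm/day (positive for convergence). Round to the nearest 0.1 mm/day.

dPW/dt = (47.4 − 34.3) mm / (12/24 day) = +26.200 mm/day.
C = dPW/dt − E + P = (+26.200) − 4.7 + 8.89 = 30.4 mm/day.

C ≈ 30.4 mm/day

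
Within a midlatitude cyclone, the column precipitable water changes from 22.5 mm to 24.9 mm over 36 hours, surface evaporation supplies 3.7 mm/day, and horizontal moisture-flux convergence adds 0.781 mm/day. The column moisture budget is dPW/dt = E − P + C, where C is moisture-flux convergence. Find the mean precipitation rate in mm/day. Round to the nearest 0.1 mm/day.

P ≈ 2.9 mm/day

dPW/dt = (24.9 − 22.5) mm / (36/24 day) = +1.600 mm/day.
P = E + C − dPW/dt = 3.7 + (0.781) − (+1.600) = 2.9 mm/day.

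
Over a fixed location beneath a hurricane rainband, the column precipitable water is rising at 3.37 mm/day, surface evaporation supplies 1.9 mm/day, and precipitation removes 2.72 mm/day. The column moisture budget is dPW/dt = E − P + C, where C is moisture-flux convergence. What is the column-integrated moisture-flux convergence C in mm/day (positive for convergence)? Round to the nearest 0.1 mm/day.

C ≈ 4.2 mm/day

dPW/dt = +3.37 mm/day.
C = dPW/dt − E + P = (+3.37) − 1.9 + 2.72 = 4.2 mm/day.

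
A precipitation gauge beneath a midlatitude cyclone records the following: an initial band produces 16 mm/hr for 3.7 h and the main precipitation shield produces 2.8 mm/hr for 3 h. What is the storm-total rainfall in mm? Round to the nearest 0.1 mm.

total ≈ 67.6 mm

Total = Σ Rᵢ Δtᵢ = 16 × 3.7 + 2.8 × 3
      = 59.2 + 8.4 = 67.6 mm.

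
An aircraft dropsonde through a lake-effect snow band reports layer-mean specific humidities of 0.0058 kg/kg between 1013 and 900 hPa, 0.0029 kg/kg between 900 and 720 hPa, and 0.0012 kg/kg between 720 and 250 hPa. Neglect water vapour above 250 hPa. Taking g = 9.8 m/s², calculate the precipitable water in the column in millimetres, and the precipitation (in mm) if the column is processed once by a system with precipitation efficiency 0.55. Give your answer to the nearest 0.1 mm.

PW ≈ 17.8 mm; precipitation ≈ 9.8 mm

Precipitable water is the column-integrated vapour mass per unit area: PW = (1/g) Σ q̄ Δp, with q in kg/kg and Δp in Pa (1 kg/m² of water = 1 mm).
Layer 1013–900 hPa: Δp = 113 hPa = 11300 Pa, q̄ = 0.0058 kg/kg → 0.0058 × 11300 / 9.8 = 6.69 mm
Layer 900–720 hPa: Δp = 180 hPa = 18000 Pa, q̄ = 0.0029 kg/kg → 0.0029 × 18000 / 9.8 = 5.33 mm
Layer 720–250 hPa: Δp = 470 hPa = 47000 Pa, q̄ = 0.0012 kg/kg → 0.0012 × 47000 / 9.8 = 5.76 mm
PW = 6.69 + 5.33 + 5.76 = 17.78 ≈ 17.8 mm.
Precipitation = ε × PW = 0.55 × 17.8 = 9.8 mm.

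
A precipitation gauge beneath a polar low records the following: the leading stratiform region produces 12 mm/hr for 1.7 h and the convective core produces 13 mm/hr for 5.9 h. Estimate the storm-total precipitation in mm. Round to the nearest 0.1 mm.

total ≈ 97.1 mm

Total = Σ Rᵢ Δtᵢ = 12 × 1.7 + 13 × 5.9
      = 20.4 + 76.7 = 97.1 mm.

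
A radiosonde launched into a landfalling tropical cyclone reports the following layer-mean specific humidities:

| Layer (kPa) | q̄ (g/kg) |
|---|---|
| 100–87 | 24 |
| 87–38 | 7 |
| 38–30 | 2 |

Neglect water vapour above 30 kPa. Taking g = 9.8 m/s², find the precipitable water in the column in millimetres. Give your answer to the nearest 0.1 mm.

PW ≈ 68.5 mm

Precipitable water is the column-integrated vapour mass per unit area: PW = (1/g) Σ q̄ Δp, with q in kg/kg and Δp in Pa (1 kg/m² of water = 1 mm).
Layer 100–87 kPa: Δp = 130 hPa = 13000 Pa, q̄ = 0.024 kg/kg → 0.024 × 13000 / 9.8 = 31.84 mm
Layer 87–38 kPa: Δp = 490 hPa = 49000 Pa, q̄ = 0.007 kg/kg → 0.007 × 49000 / 9.8 = 35.00 mm
Layer 38–30 kPa: Δp = 80 hPa = 8000 Pa, q̄ = 0.002 kg/kg → 0.002 × 8000 / 9.8 = 1.63 mm
PW = 31.84 + 35.00 + 1.63 = 68.47 ≈ 68.5 mm.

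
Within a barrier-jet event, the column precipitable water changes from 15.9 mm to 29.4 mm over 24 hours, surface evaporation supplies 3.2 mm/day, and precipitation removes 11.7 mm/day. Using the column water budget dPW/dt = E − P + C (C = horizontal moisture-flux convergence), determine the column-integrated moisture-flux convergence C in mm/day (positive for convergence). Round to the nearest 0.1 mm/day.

C ≈ 22.0 mm/day

dPW/dt = (29.4 − 15.9) mm / (24/24 day) = +13.500 mm/day.
C = dPW/dt − E + P = (+13.500) − 3.2 + 11.7 = 22.0 mm/day.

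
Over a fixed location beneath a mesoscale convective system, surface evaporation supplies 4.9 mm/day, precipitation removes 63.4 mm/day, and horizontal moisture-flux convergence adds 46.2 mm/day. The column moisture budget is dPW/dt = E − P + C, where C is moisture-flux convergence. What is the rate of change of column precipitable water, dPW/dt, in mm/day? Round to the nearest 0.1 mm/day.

dPW/dt = E − P + C = 4.9 − 63.4 + (46.2) = -12.3 mm/day.

dPW/dt ≈ -12.3 mm/day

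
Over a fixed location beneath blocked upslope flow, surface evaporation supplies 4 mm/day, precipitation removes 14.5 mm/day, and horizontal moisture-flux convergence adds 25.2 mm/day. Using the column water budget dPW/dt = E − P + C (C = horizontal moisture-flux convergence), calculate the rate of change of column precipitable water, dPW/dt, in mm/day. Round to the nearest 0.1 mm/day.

dPW/dt ≈ 14.7 mm/day

dPW/dt = E − P + C = 4 − 14.5 + (25.2) = 14.7 mm/day.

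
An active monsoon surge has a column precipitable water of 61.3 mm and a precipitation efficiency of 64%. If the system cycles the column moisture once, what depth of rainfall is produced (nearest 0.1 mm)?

Rainfall = ε × PW = 0.64 × 61.3 = 39.2 mm.

rainfall ≈ 39.2 mm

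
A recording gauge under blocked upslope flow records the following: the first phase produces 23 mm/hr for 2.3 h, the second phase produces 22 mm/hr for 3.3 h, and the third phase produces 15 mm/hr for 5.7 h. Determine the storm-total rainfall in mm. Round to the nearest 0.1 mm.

Total = Σ Rᵢ Δtᵢ = 23 × 2.3 + 22 × 3.3 + 15 × 5.7
      = 52.9 + 72.6 + 85.5 = 211.0 mm.

total ≈ 211.0 mm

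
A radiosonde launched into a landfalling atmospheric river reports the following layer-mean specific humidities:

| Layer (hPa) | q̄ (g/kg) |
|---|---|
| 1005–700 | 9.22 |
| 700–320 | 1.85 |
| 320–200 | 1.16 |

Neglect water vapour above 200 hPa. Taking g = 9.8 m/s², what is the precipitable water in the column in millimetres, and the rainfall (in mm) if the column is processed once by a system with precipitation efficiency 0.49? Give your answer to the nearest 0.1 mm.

Precipitable water is the column-integrated vapour mass per unit area: PW = (1/g) Σ q̄ Δp, with q in kg/kg and Δp in Pa (1 kg/m² of water = 1 mm).
Layer 1005–700 hPa: Δp = 305 hPa = 30500 Pa, q̄ = 0.00922 kg/kg → 0.00922 × 30500 / 9.8 = 28.69 mm
Layer 700–320 hPa: Δp = 380 hPa = 38000 Pa, q̄ = 0.00185 kg/kg → 0.00185 × 38000 / 9.8 = 7.17 mm
Layer 320–200 hPa: Δp = 120 hPa = 12000 Pa, q̄ = 0.00116 kg/kg → 0.00116 × 12000 / 9.8 = 1.42 mm
PW = 28.69 + 7.17 + 1.42 = 37.28 ≈ 37.3 mm.
Rainfall = ε × PW = 0.49 × 37.3 = 18.3 mm.

PW ≈ 37.3 mm; rainfall ≈ 18.3 mm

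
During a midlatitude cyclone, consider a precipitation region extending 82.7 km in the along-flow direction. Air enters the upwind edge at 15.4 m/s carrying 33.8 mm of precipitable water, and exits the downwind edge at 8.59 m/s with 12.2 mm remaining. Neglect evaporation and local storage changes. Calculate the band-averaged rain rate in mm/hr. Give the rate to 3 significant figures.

R ≈ 18.1 mm/hr

Column moisture flux per unit crosswind length is F = V × PW.
Inflow: F_in = 15.4 × 33.8 = 520.52 mm·m/s
Outflow: F_out = 8.59 × 12.2 = 104.798 mm·m/s
Steady-state rate R = (F_in − F_out)/L = (520.52 − 104.798) / 82700 m = 5.027e-03 mm/s.
R = 5.027e-03 × 3600 = 18.1 mm/hr.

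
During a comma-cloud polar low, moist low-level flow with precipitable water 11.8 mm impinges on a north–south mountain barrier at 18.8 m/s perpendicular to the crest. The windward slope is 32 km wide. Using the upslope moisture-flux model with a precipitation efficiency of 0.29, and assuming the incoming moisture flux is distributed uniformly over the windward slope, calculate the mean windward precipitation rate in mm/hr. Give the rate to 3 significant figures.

R ≈ 7.24 mm/hr

Incoming column moisture flux per unit ridge length: F = V × PW = 18.8 × 11.8 = 221.84 mm·m/s.
Spread over the 32 km slope with efficiency ε = 0.29: R = ε·F/W = 0.29 × 221.84 / 32000 m = 2.010e-03 mm/s.
R = 2.010e-03 × 3600 = 7.24 mm/hr.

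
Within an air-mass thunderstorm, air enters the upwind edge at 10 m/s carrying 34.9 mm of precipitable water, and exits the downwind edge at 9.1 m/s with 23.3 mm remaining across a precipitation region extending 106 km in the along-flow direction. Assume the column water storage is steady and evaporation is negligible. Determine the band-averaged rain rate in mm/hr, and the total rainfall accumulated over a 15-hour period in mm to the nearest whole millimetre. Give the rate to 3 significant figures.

Column moisture flux per unit crosswind length is F = V × PW.
Inflow: F_in = 10 × 34.9 = 349 mm·m/s
Outflow: F_out = 9.1 × 23.3 = 212.03 mm·m/s
Steady-state rate R = (F_in − F_out)/L = (349 − 212.03) / 106000 m = 1.292e-03 mm/s.
R = 1.292e-03 × 3600 = 4.65 mm/hr.
Over 15 h: total = 4.65 × 15 = 69.75 ≈ 70 mm.

R ≈ 4.65 mm/hr; total ≈ 70 mm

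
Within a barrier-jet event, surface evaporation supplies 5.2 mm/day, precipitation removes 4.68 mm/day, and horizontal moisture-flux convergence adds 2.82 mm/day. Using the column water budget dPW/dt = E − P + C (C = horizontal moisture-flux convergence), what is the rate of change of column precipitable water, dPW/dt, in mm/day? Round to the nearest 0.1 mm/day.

dPW/dt = E − P + C = 5.2 − 4.68 + (2.82) = 3.3 mm/day.

dPW/dt ≈ 3.3 mm/day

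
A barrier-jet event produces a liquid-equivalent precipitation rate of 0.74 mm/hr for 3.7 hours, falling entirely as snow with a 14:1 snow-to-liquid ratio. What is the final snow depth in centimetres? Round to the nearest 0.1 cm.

snow depth ≈ 3.8 cm

Liquid-equivalent depth = 0.74 × 3.7 = 2.738 mm.
Snow depth = 2.738 mm × 14 = 38.332 mm = 3.8 cm.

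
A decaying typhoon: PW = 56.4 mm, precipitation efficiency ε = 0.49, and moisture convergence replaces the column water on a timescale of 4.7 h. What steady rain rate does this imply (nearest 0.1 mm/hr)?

Each overturning extracts ε × PW = 0.49 × 56.4 = 27.636 mm.
Rate = ε·PW / τ = 27.636 / 4.7 h = 5.9 mm/hr.

R ≈ 5.9 mm/hr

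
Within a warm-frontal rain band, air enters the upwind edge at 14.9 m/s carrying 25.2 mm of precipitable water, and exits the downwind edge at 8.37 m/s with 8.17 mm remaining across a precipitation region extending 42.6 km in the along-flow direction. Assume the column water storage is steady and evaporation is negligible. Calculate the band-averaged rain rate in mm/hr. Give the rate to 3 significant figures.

R ≈ 26.0 mm/hr

Column moisture flux per unit crosswind length is F = V × PW.
Inflow: F_in = 14.9 × 25.2 = 375.48 mm·m/s
Outflow: F_out = 8.37 × 8.17 = 68.3829 mm·m/s
Steady-state rate R = (F_in − F_out)/L = (375.48 − 68.3829) / 42600 m = 7.209e-03 mm/s.
R = 7.209e-03 × 3600 = 26.0 mm/hr.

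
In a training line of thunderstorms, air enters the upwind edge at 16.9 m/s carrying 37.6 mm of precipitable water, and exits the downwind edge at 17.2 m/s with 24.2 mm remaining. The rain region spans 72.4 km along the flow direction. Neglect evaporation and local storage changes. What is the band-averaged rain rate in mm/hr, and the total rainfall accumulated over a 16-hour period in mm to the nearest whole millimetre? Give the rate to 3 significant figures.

R ≈ 10.9 mm/hr; total ≈ 174 mm

Column moisture flux per unit crosswind length is F = V × PW.
Inflow: F_in = 16.9 × 37.6 = 635.44 mm·m/s
Outflow: F_out = 17.2 × 24.2 = 416.24 mm·m/s
Steady-state rate R = (F_in − F_out)/L = (635.44 − 416.24) / 72400 m = 3.028e-03 mm/s.
R = 3.028e-03 × 3600 = 10.9 mm/hr.
Over 16 h: total = 10.9 × 16 = 174.4 ≈ 174 mm.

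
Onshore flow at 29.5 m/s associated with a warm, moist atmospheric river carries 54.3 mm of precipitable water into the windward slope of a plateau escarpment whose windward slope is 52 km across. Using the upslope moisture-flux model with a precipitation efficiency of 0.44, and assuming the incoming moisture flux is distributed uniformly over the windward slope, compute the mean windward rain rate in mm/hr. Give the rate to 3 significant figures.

Incoming column moisture flux per unit ridge length: F = V × PW = 29.5 × 54.3 = 1601.85 mm·m/s.
Spread over the 52 km slope with efficiency ε = 0.44: R = ε·F/W = 0.44 × 1601.85 / 52000 m = 1.355e-02 mm/s.
R = 1.355e-02 × 3600 = 48.8 mm/hr.

R ≈ 48.8 mm/hr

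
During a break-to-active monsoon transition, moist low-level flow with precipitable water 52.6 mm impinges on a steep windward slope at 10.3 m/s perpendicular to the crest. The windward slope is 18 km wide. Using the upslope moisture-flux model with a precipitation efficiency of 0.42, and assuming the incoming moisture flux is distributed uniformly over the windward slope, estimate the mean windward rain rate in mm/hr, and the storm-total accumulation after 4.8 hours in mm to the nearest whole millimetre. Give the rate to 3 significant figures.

R ≈ 45.5 mm/hr; total ≈ 218 mm

Incoming column moisture flux per unit ridge length: F = V × PW = 10.3 × 52.6 = 541.78 mm·m/s.
Spread over the 18 km slope with efficiency ε = 0.42: R = ε·F/W = 0.42 × 541.78 / 18000 m = 1.264e-02 mm/s.
R = 1.264e-02 × 3600 = 45.5 mm/hr.
Over 4.8 h: total = 45.5 × 4.8 = 218.4 ≈ 218 mm.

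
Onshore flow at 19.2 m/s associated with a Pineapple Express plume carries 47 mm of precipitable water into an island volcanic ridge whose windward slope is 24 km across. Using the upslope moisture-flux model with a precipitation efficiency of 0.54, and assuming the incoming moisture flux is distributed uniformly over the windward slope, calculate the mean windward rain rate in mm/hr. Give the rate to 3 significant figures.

Incoming column moisture flux per unit ridge length: F = V × PW = 19.2 × 47 = 902.4 mm·m/s.
Spread over the 24 km slope with efficiency ε = 0.54: R = ε·F/W = 0.54 × 902.4 / 24000 m = 2.030e-02 mm/s.
R = 2.030e-02 × 3600 = 73.1 mm/hr.

R ≈ 73.1 mm/hr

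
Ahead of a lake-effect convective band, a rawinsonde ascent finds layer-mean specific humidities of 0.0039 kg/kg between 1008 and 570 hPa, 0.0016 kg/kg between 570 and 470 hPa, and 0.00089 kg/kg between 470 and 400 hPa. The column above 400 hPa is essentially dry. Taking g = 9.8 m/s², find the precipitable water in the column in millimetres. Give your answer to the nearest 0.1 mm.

Precipitable water is the column-integrated vapour mass per unit area: PW = (1/g) Σ q̄ Δp, with q in kg/kg and Δp in Pa (1 kg/m² of water = 1 mm).
Layer 1008–570 hPa: Δp = 438 hPa = 43800 Pa, q̄ = 0.0039 kg/kg → 0.0039 × 43800 / 9.8 = 17.43 mm
Layer 570–470 hPa: Δp = 100 hPa = 10000 Pa, q̄ = 0.0016 kg/kg → 0.0016 × 10000 / 9.8 = 1.63 mm
Layer 470–400 hPa: Δp = 70 hPa = 7000 Pa, q̄ = 0.00089 kg/kg → 0.00089 × 7000 / 9.8 = 0.64 mm
PW = 17.43 + 1.63 + 0.64 = 19.70 ≈ 19.7 mm.

PW ≈ 19.7 mm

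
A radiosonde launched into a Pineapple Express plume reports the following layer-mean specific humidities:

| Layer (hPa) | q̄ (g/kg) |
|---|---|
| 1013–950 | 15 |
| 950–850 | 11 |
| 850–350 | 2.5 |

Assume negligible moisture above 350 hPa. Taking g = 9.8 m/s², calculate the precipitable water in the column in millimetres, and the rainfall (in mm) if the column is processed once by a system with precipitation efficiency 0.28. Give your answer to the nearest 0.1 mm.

Precipitable water is the column-integrated vapour mass per unit area: PW = (1/g) Σ q̄ Δp, with q in kg/kg and Δp in Pa (1 kg/m² of water = 1 mm).
Layer 1013–950 hPa: Δp = 63 hPa = 6300 Pa, q̄ = 0.015 kg/kg → 0.015 × 6300 / 9.8 = 9.64 mm
Layer 950–850 hPa: Δp = 100 hPa = 10000 Pa, q̄ = 0.011 kg/kg → 0.011 × 10000 / 9.8 = 11.22 mm
Layer 850–350 hPa: Δp = 500 hPa = 50000 Pa, q̄ = 0.0025 kg/kg → 0.0025 × 50000 / 9.8 = 12.76 mm
PW = 9.64 + 11.22 + 12.76 = 33.62 ≈ 33.6 mm.
Rainfall = ε × PW = 0.28 × 33.6 = 9.4 mm.

PW ≈ 33.6 mm; rainfall ≈ 9.4 mm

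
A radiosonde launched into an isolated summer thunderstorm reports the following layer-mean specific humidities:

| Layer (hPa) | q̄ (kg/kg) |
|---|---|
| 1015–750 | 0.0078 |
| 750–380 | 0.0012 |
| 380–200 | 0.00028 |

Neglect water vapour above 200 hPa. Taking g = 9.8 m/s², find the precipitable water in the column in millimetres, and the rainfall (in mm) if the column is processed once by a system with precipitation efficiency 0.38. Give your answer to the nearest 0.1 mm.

PW ≈ 26.1 mm; rainfall ≈ 9.9 mm

Precipitable water is the column-integrated vapour mass per unit area: PW = (1/g) Σ q̄ Δp, with q in kg/kg and Δp in Pa (1 kg/m² of water = 1 mm).
Layer 1015–750 hPa: Δp = 265 hPa = 26500 Pa, q̄ = 0.0078 kg/kg → 0.0078 × 26500 / 9.8 = 21.09 mm
Layer 750–380 hPa: Δp = 370 hPa = 37000 Pa, q̄ = 0.0012 kg/kg → 0.0012 × 37000 / 9.8 = 4.53 mm
Layer 380–200 hPa: Δp = 180 hPa = 18000 Pa, q̄ = 0.00028 kg/kg → 0.00028 × 18000 / 9.8 = 0.51 mm
PW = 21.09 + 4.53 + 0.51 = 26.13 ≈ 26.1 mm.
Rainfall = ε × PW = 0.38 × 26.1 = 9.9 mm.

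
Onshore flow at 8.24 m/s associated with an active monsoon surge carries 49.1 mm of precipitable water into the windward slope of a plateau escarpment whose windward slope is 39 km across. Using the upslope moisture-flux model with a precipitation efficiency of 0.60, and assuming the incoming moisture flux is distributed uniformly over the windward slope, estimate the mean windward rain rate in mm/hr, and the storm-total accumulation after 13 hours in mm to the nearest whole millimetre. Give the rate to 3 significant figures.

R ≈ 22.4 mm/hr; total ≈ 291 mm

Incoming column moisture flux per unit ridge length: F = V × PW = 8.24 × 49.1 = 404.584 mm·m/s.
Spread over the 39 km slope with efficiency ε = 0.60: R = ε·F/W = 0.60 × 404.584 / 39000 m = 6.224e-03 mm/s.
R = 6.224e-03 × 3600 = 22.4 mm/hr.
Over 13 h: total = 22.4 × 13 = 291.2 ≈ 291 mm.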